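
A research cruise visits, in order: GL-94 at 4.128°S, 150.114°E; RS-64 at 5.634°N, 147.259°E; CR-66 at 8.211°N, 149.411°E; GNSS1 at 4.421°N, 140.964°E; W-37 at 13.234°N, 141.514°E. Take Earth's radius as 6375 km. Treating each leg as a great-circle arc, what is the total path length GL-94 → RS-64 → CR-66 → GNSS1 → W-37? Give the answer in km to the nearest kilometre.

3511 km

GL-94→RS-64: c = 0.177498 rad, d = 1131.55 km
RS-64→CR-66: c = 0.058420 rad, d = 372.43 km
CR-66→GNSS1: c = 0.160745 rad, d = 1024.75 km
GNSS1→W-37: c = 0.154107 rad, d = 982.44 km
Total = 1131.55 + 372.43 + 1024.75 + 982.44 = 3511.16 km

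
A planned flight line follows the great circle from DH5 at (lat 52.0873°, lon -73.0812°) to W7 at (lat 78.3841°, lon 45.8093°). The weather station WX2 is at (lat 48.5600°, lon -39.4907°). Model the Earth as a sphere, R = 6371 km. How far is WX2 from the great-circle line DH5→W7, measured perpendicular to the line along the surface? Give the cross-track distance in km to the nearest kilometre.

2264 km

δ₁₃ = central angle DH5→WX2 = 0.375848 rad  (haversine)
θ₁₃ = bearing DH5→WX2 = 85.990°,  θ₁₂ = bearing DH5→W7 = 14.562°
dₓₜ = R·arcsin(sin δ₁₃ · sin(θ₁₃ − θ₁₂)) = 6371·arcsin(0.36706·sin(71.428°)) = 2264.121 km
|dₓₜ| = 2264.121 km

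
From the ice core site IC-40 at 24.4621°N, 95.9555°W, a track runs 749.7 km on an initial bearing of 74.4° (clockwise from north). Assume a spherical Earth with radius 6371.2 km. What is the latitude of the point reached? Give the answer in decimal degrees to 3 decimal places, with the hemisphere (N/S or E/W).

26.102°N

δ = d/R = 749.7/6371.2 = 0.117670 rad
φ₂ = arcsin(sin φ₁ cos δ + cos φ₁ sin δ cos θ)
   = arcsin(0.41409·0.99308 + 0.91024·0.11740·0.26892) = 26.10163°
λ₂ = λ₁ + atan2(sin θ sin δ cos φ₁, cos δ − sin φ₁ sin φ₂) = -88.72187°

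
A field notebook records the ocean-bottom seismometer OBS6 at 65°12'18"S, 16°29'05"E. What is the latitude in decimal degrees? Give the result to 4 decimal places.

65° + 12′/60 + 18″/3600 = 65 + 0.20000 + 0.00500 = 65.2050°

65.2050°S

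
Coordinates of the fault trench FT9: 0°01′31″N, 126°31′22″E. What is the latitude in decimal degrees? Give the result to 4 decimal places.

0.0253°N

0° + 1′/60 + 31″/3600 = 0 + 0.01667 + 0.00861 = 0.0253°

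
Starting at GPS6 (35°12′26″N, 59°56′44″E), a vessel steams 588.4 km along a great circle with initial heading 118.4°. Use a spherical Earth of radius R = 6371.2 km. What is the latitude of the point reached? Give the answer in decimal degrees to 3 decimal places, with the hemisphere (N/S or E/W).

32.564°N

GPS6: φ = +35.20722°, λ = +59.94556°
δ = d/R = 588.4/6371.2 = 0.092353 rad
φ₂ = arcsin(sin φ₁ cos δ + cos φ₁ sin δ cos θ)
   = arcsin(0.57654·0.99574 + 0.81707·0.09222·-0.47562) = 32.56385°
λ₂ = λ₁ + atan2(sin θ sin δ cos φ₁, cos δ − sin φ₁ sin φ₂) = 65.46910°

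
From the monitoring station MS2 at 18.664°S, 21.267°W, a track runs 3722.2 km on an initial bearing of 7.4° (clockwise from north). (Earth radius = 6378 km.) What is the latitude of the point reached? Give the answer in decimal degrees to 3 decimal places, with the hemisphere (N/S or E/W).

δ = d/R = 3722.2/6378 = 0.583600 rad
φ₂ = arcsin(sin φ₁ cos δ + cos φ₁ sin δ cos θ)
   = arcsin(-0.32002·0.83448 + 0.94741·0.55103·0.99167) = 14.51632°
λ₂ = λ₁ + atan2(sin θ sin δ cos φ₁, cos δ − sin φ₁ sin φ₂) = -17.06283°

14.516°N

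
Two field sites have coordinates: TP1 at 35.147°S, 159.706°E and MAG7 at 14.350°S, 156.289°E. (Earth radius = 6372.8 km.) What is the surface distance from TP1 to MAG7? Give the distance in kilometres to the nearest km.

Δφ = 20.7970°,  Δλ = -3.4170°
a = sin²(Δφ/2) + cos φ₁ cos φ₂ sin²(Δλ/2) = 0.033282
c = 2·arcsin(√a) = 0.366922 rad = 21.0231°
d = R·c = 6372.8 × 0.366922 = 2338.3 km

2338 km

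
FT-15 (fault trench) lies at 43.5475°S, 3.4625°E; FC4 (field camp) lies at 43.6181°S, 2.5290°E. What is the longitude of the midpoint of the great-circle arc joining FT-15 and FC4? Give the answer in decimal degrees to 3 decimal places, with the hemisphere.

2.996°E

Bx = cos φ₂ cos Δλ = 0.723858,  By = cos φ₂ sin Δλ = -0.011795
φₘ = atan2(sin φ₁ + sin φ₂, √((cos φ₁ + Bx)² + By²)) = -43.58375°
λₘ = λ₁ + atan2(By, cos φ₁ + Bx) = 2.99602°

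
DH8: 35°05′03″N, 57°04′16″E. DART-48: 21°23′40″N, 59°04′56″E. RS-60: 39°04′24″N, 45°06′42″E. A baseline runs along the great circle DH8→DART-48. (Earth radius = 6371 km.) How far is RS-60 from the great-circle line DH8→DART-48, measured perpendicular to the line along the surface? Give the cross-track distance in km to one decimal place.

949.6 km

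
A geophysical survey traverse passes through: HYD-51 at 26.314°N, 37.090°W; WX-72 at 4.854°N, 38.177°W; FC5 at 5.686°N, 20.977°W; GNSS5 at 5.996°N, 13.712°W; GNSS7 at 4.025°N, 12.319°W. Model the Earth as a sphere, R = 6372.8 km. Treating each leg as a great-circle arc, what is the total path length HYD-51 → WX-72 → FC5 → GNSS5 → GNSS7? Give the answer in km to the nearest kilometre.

5370 km

HYD-51→WX-72: c = 0.374987 rad, d = 2389.72 km
WX-72→FC5: c = 0.299268 rad, d = 1907.17 km
FC5→GNSS5: c = 0.126255 rad, d = 804.60 km
GNSS5→GNSS7: c = 0.042070 rad, d = 268.11 km
Total = 2389.72 + 1907.17 + 804.60 + 268.11 = 5369.59 km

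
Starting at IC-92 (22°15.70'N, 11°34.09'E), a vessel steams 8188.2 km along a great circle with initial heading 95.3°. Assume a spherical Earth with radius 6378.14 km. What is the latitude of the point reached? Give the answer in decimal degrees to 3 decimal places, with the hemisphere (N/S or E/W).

IC-92: φ = +22.26167°, λ = +11.56817°
δ = d/R = 8188.2/6378.14 = 1.283791 rad
φ₂ = arcsin(sin φ₁ cos δ + cos φ₁ sin δ cos θ)
   = arcsin(0.37884·0.28308 + 0.92546·0.95910·-0.09237) = 1.44703°
λ₂ = λ₁ + atan2(sin θ sin δ cos φ₁, cos δ − sin φ₁ sin φ₂) = 84.37240°

1.447°N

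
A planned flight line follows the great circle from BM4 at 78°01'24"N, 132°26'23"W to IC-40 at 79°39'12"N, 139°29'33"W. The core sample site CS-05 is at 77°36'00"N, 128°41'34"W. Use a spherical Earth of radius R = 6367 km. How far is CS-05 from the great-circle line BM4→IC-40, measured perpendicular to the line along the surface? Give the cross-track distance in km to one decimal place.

45.5 km

BM4: φ = +78.02333°, λ = -132.43972°
IC-40: φ = +79.65333°, λ = -139.49250°
CS-05: φ = +77.60000°, λ = -128.69278°
δ₁₃ = central angle BM4→CS-05 = 0.015656 rad  (haversine)
θ₁₃ = bearing BM4→CS-05 = 116.313°,  θ₁₂ = bearing BM4→IC-40 = 323.475°
dₓₜ = R·arcsin(sin δ₁₃ · sin(θ₁₃ − θ₁₂)) = 6367·arcsin(0.01566·sin(-207.162°)) = 45.502 km
|dₓₜ| = 45.502 km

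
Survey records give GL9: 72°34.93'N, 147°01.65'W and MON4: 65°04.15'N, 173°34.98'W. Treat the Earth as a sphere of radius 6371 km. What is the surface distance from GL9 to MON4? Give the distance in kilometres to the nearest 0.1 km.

GL9: φ = +72.58217°, λ = -147.02750°
MON4: φ = +65.06917°, λ = -173.58300°
Δφ = -7.5130°,  Δλ = -26.5555°
a = sin²(Δφ/2) + cos φ₁ cos φ₂ sin²(Δλ/2) = 0.010948
c = 2·arcsin(√a) = 0.209651 rad = 12.0121°
d = R·c = 6371 × 0.209651 = 1335.7 km

1335.7 km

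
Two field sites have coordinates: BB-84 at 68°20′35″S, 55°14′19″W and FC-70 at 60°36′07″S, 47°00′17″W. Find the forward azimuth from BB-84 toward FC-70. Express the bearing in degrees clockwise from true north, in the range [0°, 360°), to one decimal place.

28.4°

BB-84: φ = -68.34306°, λ = -55.23861°
FC-70: φ = -60.60194°, λ = -47.00472°
Δλ = 8.2339°
y = sin Δλ · cos φ₂ = 0.070300
x = cos φ₁ sin φ₂ − sin φ₁ cos φ₂ cos Δλ = 0.129994
θ = atan2(y, x) = 28.4043° → 28.4043° (mod 360°)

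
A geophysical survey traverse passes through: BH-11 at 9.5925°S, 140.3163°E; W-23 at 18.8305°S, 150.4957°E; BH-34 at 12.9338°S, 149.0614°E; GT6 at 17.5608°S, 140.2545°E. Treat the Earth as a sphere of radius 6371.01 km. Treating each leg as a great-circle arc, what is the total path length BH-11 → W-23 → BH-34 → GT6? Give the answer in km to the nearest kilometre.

BH-11→W-23: c = 0.235748 rad, d = 1501.95 km
W-23→BH-34: c = 0.105693 rad, d = 673.37 km
BH-34→GT6: c = 0.168809 rad, d = 1075.48 km
Total = 1501.95 + 673.37 + 1075.48 = 3250.80 km

3251 km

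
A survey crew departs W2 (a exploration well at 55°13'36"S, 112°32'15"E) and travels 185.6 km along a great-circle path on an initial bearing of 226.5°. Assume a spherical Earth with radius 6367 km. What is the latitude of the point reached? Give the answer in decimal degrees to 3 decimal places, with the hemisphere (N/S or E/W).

W2: φ = -55.22667°, λ = +112.53750°
δ = d/R = 185.6/6367 = 0.029150 rad
φ₂ = arcsin(sin φ₁ cos δ + cos φ₁ sin δ cos θ)
   = arcsin(-0.82141·0.99958 + 0.57033·0.02915·-0.68835) = -56.35727°
λ₂ = λ₁ + atan2(sin θ sin δ cos φ₁, cos δ − sin φ₁ sin φ₂) = 110.35048°

56.357°S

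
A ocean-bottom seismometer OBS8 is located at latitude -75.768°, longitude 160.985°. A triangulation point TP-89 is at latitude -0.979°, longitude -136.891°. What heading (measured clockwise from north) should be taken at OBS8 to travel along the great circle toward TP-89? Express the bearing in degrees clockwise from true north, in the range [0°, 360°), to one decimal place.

63.1°

Δλ = 62.1240°
y = sin Δλ · cos φ₂ = 0.883833
x = cos φ₁ sin φ₂ − sin φ₁ cos φ₂ cos Δλ = 0.448943
θ = atan2(y, x) = 63.0717° → 63.0717° (mod 360°)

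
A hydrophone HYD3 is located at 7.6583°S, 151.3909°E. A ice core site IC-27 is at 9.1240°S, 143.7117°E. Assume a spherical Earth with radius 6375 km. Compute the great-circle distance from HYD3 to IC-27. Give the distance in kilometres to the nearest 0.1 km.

860.8 km

Δφ = -1.4657°,  Δλ = -7.6792°
a = sin²(Δφ/2) + cos φ₁ cos φ₂ sin²(Δλ/2) = 0.004551
c = 2·arcsin(√a) = 0.135032 rad = 7.7368°
d = R·c = 6375 × 0.135032 = 860.8 km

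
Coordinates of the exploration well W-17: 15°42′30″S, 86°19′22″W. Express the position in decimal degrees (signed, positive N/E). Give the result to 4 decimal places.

-15.7083°, -86.3228°

lat: 15.7083° S → -15.7083°
lon: 86.3228° W → -86.3228°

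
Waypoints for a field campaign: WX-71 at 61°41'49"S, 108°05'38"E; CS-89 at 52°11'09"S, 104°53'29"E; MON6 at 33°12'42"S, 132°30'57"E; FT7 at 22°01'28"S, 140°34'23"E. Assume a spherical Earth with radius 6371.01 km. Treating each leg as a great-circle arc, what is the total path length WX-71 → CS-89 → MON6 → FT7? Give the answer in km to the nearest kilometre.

5605 km

WX-71: φ = -61.69694°, λ = +108.09389°
CS-89: φ = -52.18583°, λ = +104.89139°
MON6: φ = -33.21167°, λ = +132.51583°
FT7: φ = -22.02444°, λ = +140.57306°
WX-71→CS-89: c = 0.168725 rad, d = 1074.95 km
CS-89→MON6: c = 0.479574 rad, d = 3055.37 km
MON6→FT7: c = 0.231418 rad, d = 1474.36 km
Total = 1074.95 + 3055.37 + 1474.36 = 5604.69 km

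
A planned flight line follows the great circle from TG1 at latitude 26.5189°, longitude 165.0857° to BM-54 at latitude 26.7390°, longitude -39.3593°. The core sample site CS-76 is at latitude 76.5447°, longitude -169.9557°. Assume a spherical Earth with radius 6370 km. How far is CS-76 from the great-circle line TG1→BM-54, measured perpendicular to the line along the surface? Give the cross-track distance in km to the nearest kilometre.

δ₁₃ = central angle TG1→CS-76 = 0.898226 rad  (haversine)
θ₁₃ = bearing TG1→CS-76 = 7.211°,  θ₁₂ = bearing TG1→BM-54 = 25.768°
dₓₜ = R·arcsin(sin δ₁₃ · sin(θ₁₃ − θ₁₂)) = 6370·arcsin(0.78222·sin(-18.557°)) = -1602.586 km
|dₓₜ| = 1602.586 km

1603 km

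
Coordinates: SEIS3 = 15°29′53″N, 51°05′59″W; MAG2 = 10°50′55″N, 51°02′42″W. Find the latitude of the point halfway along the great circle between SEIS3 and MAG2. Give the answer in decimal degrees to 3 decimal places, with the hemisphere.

13.173°N

SEIS3: φ = +15.49806°, λ = -51.09972°
MAG2: φ = +10.84861°, λ = -51.04500°
Bx = cos φ₂ cos Δλ = 0.982127,  By = cos φ₂ sin Δλ = 0.000938
φₘ = atan2(sin φ₁ + sin φ₂, √((cos φ₁ + Bx)² + By²)) = 13.17333°
λₘ = λ₁ + atan2(By, cos φ₁ + Bx) = -51.07210°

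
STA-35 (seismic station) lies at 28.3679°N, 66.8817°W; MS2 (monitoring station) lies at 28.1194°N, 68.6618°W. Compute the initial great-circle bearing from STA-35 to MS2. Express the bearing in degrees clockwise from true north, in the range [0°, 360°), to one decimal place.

Δλ = -1.7801°
y = sin Δλ · cos φ₂ = -0.027397
x = cos φ₁ sin φ₂ − sin φ₁ cos φ₂ cos Δλ = -0.004135
θ = atan2(y, x) = -98.5826° → 261.4174° (mod 360°)

261.4°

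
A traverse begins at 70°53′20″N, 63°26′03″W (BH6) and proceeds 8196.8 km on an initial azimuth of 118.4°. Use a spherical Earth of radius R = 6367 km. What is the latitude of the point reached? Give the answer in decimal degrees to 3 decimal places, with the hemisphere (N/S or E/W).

BH6: φ = +70.88889°, λ = -63.43417°
δ = d/R = 8196.8/6367 = 1.287388 rad
φ₂ = arcsin(sin φ₁ cos δ + cos φ₁ sin δ cos θ)
   = arcsin(0.94489·0.27963 + 0.32740·0.96011·-0.47562) = 6.58690°
λ₂ = λ₁ + atan2(sin θ sin δ cos φ₁, cos δ − sin φ₁ sin φ₂) = -5.20405°

6.587°N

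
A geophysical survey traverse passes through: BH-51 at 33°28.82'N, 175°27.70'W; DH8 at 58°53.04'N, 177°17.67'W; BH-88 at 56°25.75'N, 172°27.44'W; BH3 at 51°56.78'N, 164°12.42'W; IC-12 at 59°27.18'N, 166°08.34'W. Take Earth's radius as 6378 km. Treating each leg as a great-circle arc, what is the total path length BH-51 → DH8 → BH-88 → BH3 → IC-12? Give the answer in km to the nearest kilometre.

4805 km

BH-51: φ = +33.48033°, λ = -175.46167°
DH8: φ = +58.88400°, λ = -177.29450°
BH-88: φ = +56.42917°, λ = -172.45733°
BH3: φ = +51.94633°, λ = -164.20700°
IC-12: φ = +59.45300°, λ = -166.13900°
BH-51→DH8: c = 0.443891 rad, d = 2831.14 km
DH8→BH-88: c = 0.062227 rad, d = 396.88 km
BH-88→BH3: c = 0.114839 rad, d = 732.45 km
BH3→IC-12: c = 0.132372 rad, d = 844.27 km
Total = 2831.14 + 396.88 + 732.45 + 844.27 = 4804.74 km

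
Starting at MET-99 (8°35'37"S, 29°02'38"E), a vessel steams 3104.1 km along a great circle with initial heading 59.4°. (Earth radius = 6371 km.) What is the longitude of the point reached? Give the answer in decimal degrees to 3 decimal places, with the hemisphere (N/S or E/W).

52.945°E

MET-99: φ = -8.59361°, λ = +29.04389°
δ = d/R = 3104.1/6371 = 0.487223 rad
φ₂ = arcsin(sin φ₁ cos δ + cos φ₁ sin δ cos θ)
   = arcsin(-0.14943·0.88364 + 0.98877·0.46817·0.50904) = 5.94692°
λ₂ = λ₁ + atan2(sin θ sin δ cos φ₁, cos δ − sin φ₁ sin φ₂) = 52.94489°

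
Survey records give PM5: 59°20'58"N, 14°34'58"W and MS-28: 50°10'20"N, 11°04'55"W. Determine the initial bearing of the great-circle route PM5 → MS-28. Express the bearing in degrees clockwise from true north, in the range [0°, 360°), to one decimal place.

166.1°

PM5: φ = +59.34944°, λ = -14.58278°
MS-28: φ = +50.17222°, λ = -11.08194°
Δλ = 3.5008°
y = sin Δλ · cos φ₂ = 0.039110
x = cos φ₁ sin φ₂ − sin φ₁ cos φ₂ cos Δλ = -0.158461
θ = atan2(y, x) = 166.1359° → 166.1359° (mod 360°)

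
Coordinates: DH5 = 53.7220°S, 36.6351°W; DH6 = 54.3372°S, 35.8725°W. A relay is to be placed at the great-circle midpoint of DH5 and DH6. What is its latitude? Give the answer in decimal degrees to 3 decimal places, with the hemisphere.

54.030°S

Bx = cos φ₂ cos Δλ = 0.582962,  By = cos φ₂ sin Δλ = 0.007760
φₘ = atan2(sin φ₁ + sin φ₂, √((cos φ₁ + Bx)² + By²)) = -54.03020°
λₘ = λ₁ + atan2(By, cos φ₁ + Bx) = -36.25662°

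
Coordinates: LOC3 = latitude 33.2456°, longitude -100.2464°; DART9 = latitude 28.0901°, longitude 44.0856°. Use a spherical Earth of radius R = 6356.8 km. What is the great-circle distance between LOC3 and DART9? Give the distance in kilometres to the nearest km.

Δφ = -5.1555°,  Δλ = 144.3320°
a = sin²(Δφ/2) + cos φ₁ cos φ₂ sin²(Δλ/2) = 0.670635
c = 2·arcsin(√a) = 1.919063 rad = 109.9542°
d = R·c = 6356.8 × 1.919063 = 12199.1 km

12199 km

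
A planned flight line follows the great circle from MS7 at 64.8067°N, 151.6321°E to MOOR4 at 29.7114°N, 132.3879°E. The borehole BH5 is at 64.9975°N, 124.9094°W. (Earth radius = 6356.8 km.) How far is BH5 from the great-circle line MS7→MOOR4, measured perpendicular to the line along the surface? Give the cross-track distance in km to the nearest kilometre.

1327 km

δ₁₃ = central angle MS7→BH5 = 0.572450 rad  (haversine)
θ₁₃ = bearing MS7→BH5 = 50.821°,  θ₁₂ = bearing MS7→MOOR4 = 208.328°
dₓₜ = R·arcsin(sin δ₁₃ · sin(θ₁₃ − θ₁₂)) = 6356.8·arcsin(0.54169·sin(-157.507°)) = -1326.948 km
|dₓₜ| = 1326.948 km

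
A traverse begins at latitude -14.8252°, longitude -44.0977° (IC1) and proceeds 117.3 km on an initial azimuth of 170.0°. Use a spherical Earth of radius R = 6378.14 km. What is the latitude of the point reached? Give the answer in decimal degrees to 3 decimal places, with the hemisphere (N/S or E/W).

δ = d/R = 117.3/6378.14 = 0.018391 rad
φ₂ = arcsin(sin φ₁ cos δ + cos φ₁ sin δ cos θ)
   = arcsin(-0.25587·0.99983 + 0.96671·0.01839·-0.98481) = -15.86284°
λ₂ = λ₁ + atan2(sin θ sin δ cos φ₁, cos δ − sin φ₁ sin φ₂) = -43.90749°

15.863°S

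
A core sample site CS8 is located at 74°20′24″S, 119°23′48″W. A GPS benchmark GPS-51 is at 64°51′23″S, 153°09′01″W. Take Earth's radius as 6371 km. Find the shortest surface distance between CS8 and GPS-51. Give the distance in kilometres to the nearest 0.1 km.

1641.3 km

CS8: φ = -74.34000°, λ = -119.39667°
GPS-51: φ = -64.85639°, λ = -153.15028°
Δφ = 9.4836°,  Δλ = -33.7536°
a = sin²(Δφ/2) + cos φ₁ cos φ₂ sin²(Δλ/2) = 0.016500
c = 2·arcsin(√a) = 0.257616 rad = 14.7603°
d = R·c = 6371 × 0.257616 = 1641.3 km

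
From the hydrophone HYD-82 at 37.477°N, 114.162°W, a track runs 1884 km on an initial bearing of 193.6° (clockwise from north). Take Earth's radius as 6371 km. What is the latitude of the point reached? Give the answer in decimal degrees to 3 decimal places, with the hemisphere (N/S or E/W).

20.931°N

δ = d/R = 1884/6371 = 0.295715 rad
φ₂ = arcsin(sin φ₁ cos δ + cos φ₁ sin δ cos θ)
   = arcsin(0.60844·0.95659 + 0.79360·0.29142·-0.97196) = 20.93105°
λ₂ = λ₁ + atan2(sin θ sin δ cos φ₁, cos δ − sin φ₁ sin φ₂) = -118.36943°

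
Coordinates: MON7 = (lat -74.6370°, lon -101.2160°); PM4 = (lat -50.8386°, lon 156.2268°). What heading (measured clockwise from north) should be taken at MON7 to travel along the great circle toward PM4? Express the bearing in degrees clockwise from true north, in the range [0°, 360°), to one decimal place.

241.3°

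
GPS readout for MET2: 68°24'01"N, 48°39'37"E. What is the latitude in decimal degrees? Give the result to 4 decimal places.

68.4003°N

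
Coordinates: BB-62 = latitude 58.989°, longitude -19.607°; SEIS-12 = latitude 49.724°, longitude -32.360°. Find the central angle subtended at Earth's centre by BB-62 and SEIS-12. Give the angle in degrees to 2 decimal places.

11.84°

Δφ = -9.2650°,  Δλ = -12.7530°
a = sin²(Δφ/2) + cos φ₁ cos φ₂ sin²(Δλ/2) = 0.010631
c = 2·arcsin(√a) = 0.206581 rad = 11.8362°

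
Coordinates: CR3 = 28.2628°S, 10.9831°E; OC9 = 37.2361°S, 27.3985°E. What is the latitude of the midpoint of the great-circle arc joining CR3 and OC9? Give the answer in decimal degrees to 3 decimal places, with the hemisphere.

33.018°S

Bx = cos φ₂ cos Δλ = 0.763696,  By = cos φ₂ sin Δλ = 0.224991
φₘ = atan2(sin φ₁ + sin φ₂, √((cos φ₁ + Bx)² + By²)) = -33.01772°
λₘ = λ₁ + atan2(By, cos φ₁ + Bx) = 18.77370°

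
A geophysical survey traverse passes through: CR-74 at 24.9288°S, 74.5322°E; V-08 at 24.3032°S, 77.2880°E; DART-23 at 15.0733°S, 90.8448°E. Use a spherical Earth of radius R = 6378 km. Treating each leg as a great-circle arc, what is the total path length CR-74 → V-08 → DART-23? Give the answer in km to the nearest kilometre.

CR-74→V-08: c = 0.045068 rad, d = 287.45 km
V-08→DART-23: c = 0.274601 rad, d = 1751.40 km
Total = 287.45 + 1751.40 = 2038.85 km

2039 km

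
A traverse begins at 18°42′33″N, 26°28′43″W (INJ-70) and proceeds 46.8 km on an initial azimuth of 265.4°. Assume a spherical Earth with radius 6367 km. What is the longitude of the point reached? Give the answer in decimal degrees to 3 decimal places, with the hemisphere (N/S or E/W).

INJ-70: φ = +18.70917°, λ = -26.47861°
δ = d/R = 46.8/6367 = 0.007350 rad
φ₂ = arcsin(sin φ₁ cos δ + cos φ₁ sin δ cos θ)
   = arcsin(0.32076·0.99997 + 0.94716·0.00735·-0.08020) = 18.67487°
λ₂ = λ₁ + atan2(sin θ sin δ cos φ₁, cos δ − sin φ₁ sin φ₂) = -26.92173°

26.922°W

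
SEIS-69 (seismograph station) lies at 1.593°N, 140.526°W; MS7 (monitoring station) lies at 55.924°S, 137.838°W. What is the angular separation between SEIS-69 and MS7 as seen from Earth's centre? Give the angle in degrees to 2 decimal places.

57.56°

Δφ = -57.5170°,  Δλ = 2.6880°
a = sin²(Δφ/2) + cos φ₁ cos φ₂ sin²(Δλ/2) = 0.231783
c = 2·arcsin(√a) = 1.004591 rad = 57.5588°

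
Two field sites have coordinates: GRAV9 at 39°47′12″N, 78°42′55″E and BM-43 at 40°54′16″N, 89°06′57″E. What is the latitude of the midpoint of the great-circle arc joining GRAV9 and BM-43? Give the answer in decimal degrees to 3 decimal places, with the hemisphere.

GRAV9: φ = +39.78667°, λ = +78.71528°
BM-43: φ = +40.90444°, λ = +89.11583°
Bx = cos φ₂ cos Δλ = 0.743385,  By = cos φ₂ sin Δλ = 0.136444
φₘ = atan2(sin φ₁ + sin φ₂, √((cos φ₁ + Bx)² + By²)) = 40.46219°
λₘ = λ₁ + atan2(By, cos φ₁ + Bx) = 83.87235°

40.462°N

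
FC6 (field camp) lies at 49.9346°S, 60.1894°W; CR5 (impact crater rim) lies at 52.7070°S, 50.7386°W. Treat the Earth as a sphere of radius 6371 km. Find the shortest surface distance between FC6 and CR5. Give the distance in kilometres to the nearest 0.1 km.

724.8 km

Δφ = -2.7724°,  Δλ = 9.4508°
a = sin²(Δφ/2) + cos φ₁ cos φ₂ sin²(Δλ/2) = 0.003232
c = 2·arcsin(√a) = 0.113761 rad = 6.5180°
d = R·c = 6371 × 0.113761 = 724.8 km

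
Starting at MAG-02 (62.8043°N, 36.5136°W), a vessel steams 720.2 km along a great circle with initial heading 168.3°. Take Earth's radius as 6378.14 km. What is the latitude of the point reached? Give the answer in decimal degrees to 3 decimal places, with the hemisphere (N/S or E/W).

56.445°N

δ = d/R = 720.2/6378.14 = 0.112917 rad
φ₂ = arcsin(sin φ₁ cos δ + cos φ₁ sin δ cos θ)
   = arcsin(0.88945·0.99363 + 0.45703·0.11268·-0.97922) = 56.44539°
λ₂ = λ₁ + atan2(sin θ sin δ cos φ₁, cos δ − sin φ₁ sin φ₂) = -34.14436°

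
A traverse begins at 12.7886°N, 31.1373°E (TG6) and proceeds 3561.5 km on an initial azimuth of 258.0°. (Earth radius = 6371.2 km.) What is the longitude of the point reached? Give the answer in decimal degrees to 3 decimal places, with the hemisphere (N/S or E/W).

δ = d/R = 3561.5/6371.2 = 0.559000 rad
φ₂ = arcsin(sin φ₁ cos δ + cos φ₁ sin δ cos θ)
   = arcsin(0.22135·0.84779 + 0.97519·0.53034·-0.20791) = 4.59620°
λ₂ = λ₁ + atan2(sin θ sin δ cos φ₁, cos δ − sin φ₁ sin φ₂) = -0.22333°

0.223°W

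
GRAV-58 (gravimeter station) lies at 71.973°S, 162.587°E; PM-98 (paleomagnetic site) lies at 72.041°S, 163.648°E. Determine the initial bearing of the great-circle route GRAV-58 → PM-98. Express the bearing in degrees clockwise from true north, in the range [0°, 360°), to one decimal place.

Δλ = 1.0610°
y = sin Δλ · cos φ₂ = 0.005709
x = cos φ₁ sin φ₂ − sin φ₁ cos φ₂ cos Δλ = -0.001237
θ = atan2(y, x) = 102.2256° → 102.2256° (mod 360°)

102.2°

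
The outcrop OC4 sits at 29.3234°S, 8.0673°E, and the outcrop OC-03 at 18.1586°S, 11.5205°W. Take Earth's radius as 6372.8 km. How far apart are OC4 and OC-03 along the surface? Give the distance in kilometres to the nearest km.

Δφ = 11.1648°,  Δλ = -19.5878°
a = sin²(Δφ/2) + cos φ₁ cos φ₂ sin²(Δλ/2) = 0.033434
c = 2·arcsin(√a) = 0.367771 rad = 21.0717°
d = R·c = 6372.8 × 0.367771 = 2343.7 km

2344 km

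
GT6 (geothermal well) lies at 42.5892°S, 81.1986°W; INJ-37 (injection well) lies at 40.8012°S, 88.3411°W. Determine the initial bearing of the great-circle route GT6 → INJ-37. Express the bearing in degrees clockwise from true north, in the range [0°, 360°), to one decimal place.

286.1°

Δλ = -7.1425°
y = sin Δλ · cos φ₂ = -0.094121
x = cos φ₁ sin φ₂ − sin φ₁ cos φ₂ cos Δλ = 0.027226
θ = atan2(y, x) = -73.8666° → 286.1334° (mod 360°)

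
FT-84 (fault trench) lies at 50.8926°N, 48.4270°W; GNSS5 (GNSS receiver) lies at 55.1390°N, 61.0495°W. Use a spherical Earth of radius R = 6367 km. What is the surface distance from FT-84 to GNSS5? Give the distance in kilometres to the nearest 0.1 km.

964.8 km

Δφ = 4.2464°,  Δλ = -12.6225°
a = sin²(Δφ/2) + cos φ₁ cos φ₂ sin²(Δλ/2) = 0.005730
c = 2·arcsin(√a) = 0.151533 rad = 8.6822°
d = R·c = 6367 × 0.151533 = 964.8 km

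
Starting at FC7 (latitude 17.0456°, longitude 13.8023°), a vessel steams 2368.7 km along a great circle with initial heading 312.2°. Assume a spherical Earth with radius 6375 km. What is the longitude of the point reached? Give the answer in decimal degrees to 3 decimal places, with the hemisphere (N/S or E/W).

4.371°W

δ = d/R = 2368.7/6375 = 0.371561 rad
φ₂ = arcsin(sin φ₁ cos δ + cos φ₁ sin δ cos θ)
   = arcsin(0.29313·0.93176 + 0.95607·0.36307·0.67172) = 30.41757°
λ₂ = λ₁ + atan2(sin θ sin δ cos φ₁, cos δ − sin φ₁ sin φ₂) = -4.37108°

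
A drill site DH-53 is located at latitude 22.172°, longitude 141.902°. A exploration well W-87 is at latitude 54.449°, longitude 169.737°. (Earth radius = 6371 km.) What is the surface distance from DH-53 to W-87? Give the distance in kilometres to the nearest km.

Δφ = 32.2770°,  Δλ = 27.8350°
a = sin²(Δφ/2) + cos φ₁ cos φ₂ sin²(Δλ/2) = 0.108411
c = 2·arcsin(√a) = 0.671037 rad = 38.4476°
d = R·c = 6371 × 0.671037 = 4275.2 km

4275 km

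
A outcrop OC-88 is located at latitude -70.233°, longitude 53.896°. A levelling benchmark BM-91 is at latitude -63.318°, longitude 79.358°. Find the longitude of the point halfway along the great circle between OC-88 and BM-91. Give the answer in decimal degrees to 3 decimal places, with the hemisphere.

68.449°E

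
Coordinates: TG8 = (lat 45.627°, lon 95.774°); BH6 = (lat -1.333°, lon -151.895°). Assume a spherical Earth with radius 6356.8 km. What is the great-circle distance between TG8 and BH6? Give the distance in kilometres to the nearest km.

11804 km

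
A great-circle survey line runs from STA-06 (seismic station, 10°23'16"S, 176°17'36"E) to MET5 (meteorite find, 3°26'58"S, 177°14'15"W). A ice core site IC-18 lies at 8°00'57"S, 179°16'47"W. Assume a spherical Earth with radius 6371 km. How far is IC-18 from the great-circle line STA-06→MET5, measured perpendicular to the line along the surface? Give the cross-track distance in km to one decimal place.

176.6 km

STA-06: φ = -10.38778°, λ = +176.29333°
MET5: φ = -3.44944°, λ = -177.23750°
IC-18: φ = -8.01583°, λ = -179.27972°
δ₁₃ = central angle STA-06→IC-18 = 0.086776 rad  (haversine)
θ₁₃ = bearing STA-06→IC-18 = 61.876°,  θ₁₂ = bearing STA-06→MET5 = 43.226°
dₓₜ = R·arcsin(sin δ₁₃ · sin(θ₁₃ − θ₁₂)) = 6371·arcsin(0.08667·sin(18.650°)) = 176.593 km
|dₓₜ| = 176.593 km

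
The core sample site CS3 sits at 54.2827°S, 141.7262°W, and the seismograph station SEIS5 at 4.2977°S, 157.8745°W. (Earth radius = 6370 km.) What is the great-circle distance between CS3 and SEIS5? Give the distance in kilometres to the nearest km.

Δφ = 49.9850°,  Δλ = -16.1483°
a = sin²(Δφ/2) + cos φ₁ cos φ₂ sin²(Δλ/2) = 0.189990
c = 2·arcsin(√a) = 0.902029 rad = 51.6824°
d = R·c = 6370 × 0.902029 = 5745.9 km

5746 km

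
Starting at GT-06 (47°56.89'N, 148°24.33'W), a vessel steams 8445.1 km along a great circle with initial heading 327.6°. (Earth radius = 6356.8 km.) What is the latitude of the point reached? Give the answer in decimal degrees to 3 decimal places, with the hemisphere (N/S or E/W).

GT-06: φ = +47.94817°, λ = -148.40550°
δ = d/R = 8445.1/6356.8 = 1.328514 rad
φ₂ = arcsin(sin φ₁ cos δ + cos φ₁ sin δ cos θ)
   = arcsin(0.74254·0.23992 + 0.66980·0.97079·0.84433) = 46.64921°
λ₂ = λ₁ + atan2(sin θ sin δ cos φ₁, cos δ − sin φ₁ sin φ₂) = 80.86194°

46.649°N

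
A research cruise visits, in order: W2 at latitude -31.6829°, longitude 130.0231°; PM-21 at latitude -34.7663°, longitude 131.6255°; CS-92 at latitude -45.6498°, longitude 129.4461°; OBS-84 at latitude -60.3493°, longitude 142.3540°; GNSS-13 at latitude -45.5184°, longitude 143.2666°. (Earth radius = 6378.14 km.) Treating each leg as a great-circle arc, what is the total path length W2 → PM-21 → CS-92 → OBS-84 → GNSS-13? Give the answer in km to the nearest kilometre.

W2→PM-21: c = 0.058678 rad, d = 374.26 km
PM-21→CS-92: c = 0.192140 rad, d = 1225.50 km
CS-92→OBS-84: c = 0.288994 rad, d = 1843.24 km
OBS-84→GNSS-13: c = 0.259020 rad, d = 1652.06 km
Total = 374.26 + 1225.50 + 1843.24 + 1652.06 = 5095.06 km

5095 km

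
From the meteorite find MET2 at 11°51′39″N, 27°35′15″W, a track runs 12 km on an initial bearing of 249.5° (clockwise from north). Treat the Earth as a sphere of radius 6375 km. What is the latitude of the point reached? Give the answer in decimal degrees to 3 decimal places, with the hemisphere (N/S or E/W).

11.823°N

MET2: φ = +11.86083°, λ = -27.58750°
δ = d/R = 12/6375 = 0.001882 rad
φ₂ = arcsin(sin φ₁ cos δ + cos φ₁ sin δ cos θ)
   = arcsin(0.20554·1.00000 + 0.97865·0.00188·-0.35021) = 11.82304°
λ₂ = λ₁ + atan2(sin θ sin δ cos φ₁, cos δ − sin φ₁ sin φ₂) = -27.69071°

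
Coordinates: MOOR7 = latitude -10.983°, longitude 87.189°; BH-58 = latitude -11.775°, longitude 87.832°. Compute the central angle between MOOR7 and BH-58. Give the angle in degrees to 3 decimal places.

Δφ = -0.7920°,  Δλ = 0.6430°
a = sin²(Δφ/2) + cos φ₁ cos φ₂ sin²(Δλ/2) = 0.000078
c = 2·arcsin(√a) = 0.017667 rad = 1.0122°

1.012°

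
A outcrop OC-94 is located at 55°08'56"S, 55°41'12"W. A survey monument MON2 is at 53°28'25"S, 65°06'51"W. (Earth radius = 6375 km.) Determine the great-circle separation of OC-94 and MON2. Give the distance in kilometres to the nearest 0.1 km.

639.1 km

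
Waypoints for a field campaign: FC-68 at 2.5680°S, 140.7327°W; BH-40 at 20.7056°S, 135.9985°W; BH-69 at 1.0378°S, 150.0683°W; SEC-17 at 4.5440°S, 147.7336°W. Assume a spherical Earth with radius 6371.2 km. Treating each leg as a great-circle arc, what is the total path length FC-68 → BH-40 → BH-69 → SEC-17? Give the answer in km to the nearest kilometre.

FC-68→BH-40: c = 0.326647 rad, d = 2081.13 km
BH-40→BH-69: c = 0.418739 rad, d = 2667.87 km
BH-69→SEC-17: c = 0.073490 rad, d = 468.22 km
Total = 2081.13 + 2667.87 + 468.22 = 5217.22 km

5217 km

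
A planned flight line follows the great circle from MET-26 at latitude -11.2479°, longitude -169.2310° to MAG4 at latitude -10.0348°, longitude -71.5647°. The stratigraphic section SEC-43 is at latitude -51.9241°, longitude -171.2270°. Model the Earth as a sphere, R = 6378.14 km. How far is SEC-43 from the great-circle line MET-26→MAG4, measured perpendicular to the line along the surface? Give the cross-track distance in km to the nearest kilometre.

4457 km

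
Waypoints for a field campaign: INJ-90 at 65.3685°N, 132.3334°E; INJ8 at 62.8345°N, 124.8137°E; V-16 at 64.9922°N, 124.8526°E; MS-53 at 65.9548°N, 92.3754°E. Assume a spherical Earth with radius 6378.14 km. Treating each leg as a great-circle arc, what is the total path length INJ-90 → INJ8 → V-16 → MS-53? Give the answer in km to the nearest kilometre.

INJ-90→INJ8: c = 0.072325 rad, d = 461.30 km
INJ8→V-16: c = 0.037660 rad, d = 240.20 km
V-16→MS-53: c = 0.233251 rad, d = 1487.71 km
Total = 461.30 + 240.20 + 1487.71 = 2189.21 km

2189 km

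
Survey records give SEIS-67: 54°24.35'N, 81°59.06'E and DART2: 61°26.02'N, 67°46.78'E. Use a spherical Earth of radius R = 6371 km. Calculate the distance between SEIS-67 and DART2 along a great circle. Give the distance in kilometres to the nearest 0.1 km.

SEIS-67: φ = +54.40583°, λ = +81.98433°
DART2: φ = +61.43367°, λ = +67.77967°
Δφ = 7.0278°,  Δλ = -14.2047°
a = sin²(Δφ/2) + cos φ₁ cos φ₂ sin²(Δλ/2) = 0.008011
c = 2·arcsin(√a) = 0.179252 rad = 10.2704°
d = R·c = 6371 × 0.179252 = 1142.0 km

1142.0 km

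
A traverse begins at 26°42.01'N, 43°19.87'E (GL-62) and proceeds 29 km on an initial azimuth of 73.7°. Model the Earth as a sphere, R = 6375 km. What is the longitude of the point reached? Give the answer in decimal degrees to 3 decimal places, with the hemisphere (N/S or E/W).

43.611°E

GL-62: φ = +26.70017°, λ = +43.33117°
δ = d/R = 29/6375 = 0.004549 rad
φ₂ = arcsin(sin φ₁ cos δ + cos φ₁ sin δ cos θ)
   = arcsin(0.44932·0.99999 + 0.89337·0.00455·0.28067) = 26.77304°
λ₂ = λ₁ + atan2(sin θ sin δ cos φ₁, cos δ − sin φ₁ sin φ₂) = 43.61137°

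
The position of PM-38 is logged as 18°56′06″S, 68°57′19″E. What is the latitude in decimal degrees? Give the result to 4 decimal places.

18.9350°S

18° + 56′/60 + 6″/3600 = 18 + 0.93333 + 0.00167 = 18.9350°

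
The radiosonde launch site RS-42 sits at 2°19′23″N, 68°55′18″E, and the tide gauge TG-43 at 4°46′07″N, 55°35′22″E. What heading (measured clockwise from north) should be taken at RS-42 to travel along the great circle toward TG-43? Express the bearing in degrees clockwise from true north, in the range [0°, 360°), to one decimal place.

RS-42: φ = +2.32306°, λ = +68.92167°
TG-43: φ = +4.76861°, λ = +55.58944°
Δλ = -13.3322°
y = sin Δλ · cos φ₂ = -0.229799
x = cos φ₁ sin φ₂ − sin φ₁ cos φ₂ cos Δλ = 0.043759
θ = atan2(y, x) = -79.2187° → 280.7813° (mod 360°)

280.8°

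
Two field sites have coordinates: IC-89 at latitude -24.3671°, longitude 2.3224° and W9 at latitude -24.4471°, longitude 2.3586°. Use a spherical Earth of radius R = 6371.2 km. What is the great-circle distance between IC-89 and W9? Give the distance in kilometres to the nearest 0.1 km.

Δφ = -0.0800°,  Δλ = 0.0362°
a = sin²(Δφ/2) + cos φ₁ cos φ₂ sin²(Δλ/2) = 0.000001
c = 2·arcsin(√a) = 0.001510 rad = 0.0865°
d = R·c = 6371.2 × 0.001510 = 9.6 km

9.6 km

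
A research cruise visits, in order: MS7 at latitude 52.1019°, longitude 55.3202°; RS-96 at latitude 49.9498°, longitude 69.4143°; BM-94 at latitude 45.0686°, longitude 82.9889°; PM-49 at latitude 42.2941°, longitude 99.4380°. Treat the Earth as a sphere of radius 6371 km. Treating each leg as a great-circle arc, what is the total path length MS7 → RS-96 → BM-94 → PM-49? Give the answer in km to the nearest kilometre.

3521 km

MS7→RS-96: c = 0.158934 rad, d = 1012.57 km
RS-96→BM-94: c = 0.180921 rad, d = 1152.65 km
BM-94→PM-49: c = 0.212788 rad, d = 1355.67 km
Total = 1012.57 + 1152.65 + 1355.67 = 3520.89 km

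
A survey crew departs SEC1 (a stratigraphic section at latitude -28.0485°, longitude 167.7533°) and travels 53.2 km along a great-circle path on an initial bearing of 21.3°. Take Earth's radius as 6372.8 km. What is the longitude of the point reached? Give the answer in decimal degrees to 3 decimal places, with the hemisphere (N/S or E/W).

δ = d/R = 53.2/6372.8 = 0.008348 rad
φ₂ = arcsin(sin φ₁ cos δ + cos φ₁ sin δ cos θ)
   = arcsin(-0.47022·0.99997 + 0.88255·0.00835·0.93169) = -27.60273°
λ₂ = λ₁ + atan2(sin θ sin δ cos φ₁, cos δ − sin φ₁ sin φ₂) = 167.94936°

167.949°E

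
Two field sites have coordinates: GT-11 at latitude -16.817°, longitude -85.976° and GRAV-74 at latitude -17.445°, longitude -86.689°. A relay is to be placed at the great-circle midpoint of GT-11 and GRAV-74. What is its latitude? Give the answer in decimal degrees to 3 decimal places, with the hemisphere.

17.131°S

Bx = cos φ₂ cos Δλ = 0.953931,  By = cos φ₂ sin Δλ = -0.011872
φₘ = atan2(sin φ₁ + sin φ₂, √((cos φ₁ + Bx)² + By²)) = -17.13131°
λₘ = λ₁ + atan2(By, cos φ₁ + Bx) = -86.33190°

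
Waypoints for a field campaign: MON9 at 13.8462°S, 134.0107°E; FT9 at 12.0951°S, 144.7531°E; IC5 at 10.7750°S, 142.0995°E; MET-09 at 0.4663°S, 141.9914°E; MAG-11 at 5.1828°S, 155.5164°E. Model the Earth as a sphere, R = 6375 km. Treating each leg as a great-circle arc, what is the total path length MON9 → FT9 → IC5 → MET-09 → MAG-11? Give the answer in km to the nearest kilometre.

4244 km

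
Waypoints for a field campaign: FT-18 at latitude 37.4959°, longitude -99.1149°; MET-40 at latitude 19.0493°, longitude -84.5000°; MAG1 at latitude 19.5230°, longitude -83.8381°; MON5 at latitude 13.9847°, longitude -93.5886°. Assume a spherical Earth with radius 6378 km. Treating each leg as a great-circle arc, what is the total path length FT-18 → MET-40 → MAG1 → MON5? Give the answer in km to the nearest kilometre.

3792 km

FT-18→MET-40: c = 0.391459 rad, d = 2496.73 km
MET-40→MAG1: c = 0.013684 rad, d = 87.28 km
MAG1→MON5: c = 0.189383 rad, d = 1207.89 km
Total = 2496.73 + 87.28 + 1207.89 = 3791.89 km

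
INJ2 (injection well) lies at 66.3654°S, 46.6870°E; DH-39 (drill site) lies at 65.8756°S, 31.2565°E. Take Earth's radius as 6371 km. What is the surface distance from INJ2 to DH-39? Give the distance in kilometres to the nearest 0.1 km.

694.9 km

Δφ = 0.4898°,  Δλ = -15.4305°
a = sin²(Δφ/2) + cos φ₁ cos φ₂ sin²(Δλ/2) = 0.002971
c = 2·arcsin(√a) = 0.109076 rad = 6.2496°
d = R·c = 6371 × 0.109076 = 694.9 km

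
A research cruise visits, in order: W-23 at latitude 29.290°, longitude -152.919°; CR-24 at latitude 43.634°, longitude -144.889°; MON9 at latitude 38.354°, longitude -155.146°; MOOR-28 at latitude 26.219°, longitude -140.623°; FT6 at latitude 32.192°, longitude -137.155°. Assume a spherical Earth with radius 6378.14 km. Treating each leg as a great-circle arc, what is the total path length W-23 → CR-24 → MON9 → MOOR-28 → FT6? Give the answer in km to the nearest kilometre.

5453 km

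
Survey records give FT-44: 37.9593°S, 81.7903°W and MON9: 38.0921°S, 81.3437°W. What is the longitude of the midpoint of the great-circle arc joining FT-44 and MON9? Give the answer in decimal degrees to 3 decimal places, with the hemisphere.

81.567°W

Bx = cos φ₂ cos Δλ = 0.786996,  By = cos φ₂ sin Δλ = 0.006134
φₘ = atan2(sin φ₁ + sin φ₂, √((cos φ₁ + Bx)² + By²)) = -38.02591°
λₘ = λ₁ + atan2(By, cos φ₁ + Bx) = -81.56720°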